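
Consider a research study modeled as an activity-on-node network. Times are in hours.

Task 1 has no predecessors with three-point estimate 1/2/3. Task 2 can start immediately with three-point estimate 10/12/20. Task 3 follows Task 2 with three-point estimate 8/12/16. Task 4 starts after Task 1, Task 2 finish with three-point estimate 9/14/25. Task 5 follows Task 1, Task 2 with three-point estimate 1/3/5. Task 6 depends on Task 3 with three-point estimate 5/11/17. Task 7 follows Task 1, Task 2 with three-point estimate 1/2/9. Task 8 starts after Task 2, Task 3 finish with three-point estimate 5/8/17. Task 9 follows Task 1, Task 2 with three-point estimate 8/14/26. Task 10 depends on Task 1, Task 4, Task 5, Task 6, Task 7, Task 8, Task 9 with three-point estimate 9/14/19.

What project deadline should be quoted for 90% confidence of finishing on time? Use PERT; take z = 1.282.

te_Task 1 = (1 + 4·2 + 3)/6 = 12/6 = 2; σ²_Task 1 = ((3−1)/6)² = 0.111
te_Task 2 = (10 + 4·12 + 20)/6 = 78/6 = 13; σ²_Task 2 = ((20−10)/6)² = 2.778
te_Task 3 = (8 + 4·12 + 16)/6 = 72/6 = 12; σ²_Task 3 = ((16−8)/6)² = 1.778
te_Task 4 = (9 + 4·14 + 25)/6 = 90/6 = 15; σ²_Task 4 = ((25−9)/6)² = 7.111
te_Task 5 = (1 + 4·3 + 5)/6 = 18/6 = 3; σ²_Task 5 = ((5−1)/6)² = 0.444
te_Task 6 = (5 + 4·11 + 17)/6 = 66/6 = 11; σ²_Task 6 = ((17−5)/6)² = 4.000
te_Task 7 = (1 + 4·2 + 9)/6 = 18/6 = 3; σ²_Task 7 = ((9−1)/6)² = 1.778
te_Task 8 = (5 + 4·8 + 17)/6 = 54/6 = 9; σ²_Task 8 = ((17−5)/6)² = 4.000
te_Task 9 = (8 + 4·14 + 26)/6 = 90/6 = 15; σ²_Task 9 = ((26−8)/6)² = 9.000
te_Task 10 = (9 + 4·14 + 19)/6 = 84/6 = 14; σ²_Task 10 = ((19−9)/6)² = 2.778

Forward pass:
ES_Task 1 = 0; EF_Task 1 = 2
ES_Task 2 = 0; EF_Task 2 = 13
ES_Task 3 = 13; EF_Task 3 = 13+12 = 25
ES_Task 4 = max(EF_Task 1=2, EF_Task 2=13) = 13; EF_Task 4 = 13+15 = 28
ES_Task 5 = max(EF_Task 1=2, EF_Task 2=13) = 13; EF_Task 5 = 13+3 = 16
ES_Task 6 = 25; EF_Task 6 = 25+11 = 36
ES_Task 7 = max(EF_Task 1=2, EF_Task 2=13) = 13; EF_Task 7 = 13+3 = 16
ES_Task 8 = max(EF_Task 2=13, EF_Task 3=25) = 25; EF_Task 8 = 25+9 = 34
ES_Task 9 = max(EF_Task 1=2, EF_Task 2=13) = 13; EF_Task 9 = 13+15 = 28
ES_Task 10 = max(EF_Task 1=2, EF_Task 4=28, EF_Task 5=16, EF_Task 6=36, EF_Task 7=16, EF_Task 8=34, EF_Task 9=28) = 36; EF_Task 10 = 36+14 = 50
Expected project duration μ = 50 hours. Critical path: Task 2 → Task 3 → Task 6 → Task 10.

Variance along critical path = 2.778 + 1.778 + 4.000 + 2.778 = 11.333; σ = 3.367 hours.
D = μ + z·σ = 50 + 1.282·3.367 = 54.3 hours

54.3 hours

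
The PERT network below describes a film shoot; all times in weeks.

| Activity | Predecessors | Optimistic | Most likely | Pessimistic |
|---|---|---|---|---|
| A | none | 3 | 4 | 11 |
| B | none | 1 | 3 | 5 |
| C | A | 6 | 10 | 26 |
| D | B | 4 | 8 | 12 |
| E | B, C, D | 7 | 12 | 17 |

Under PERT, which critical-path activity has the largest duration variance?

C

te_A = (3 + 4·4 + 11)/6 = 30/6 = 5; σ²_A = ((11−3)/6)² = 1.778
te_B = (1 + 4·3 + 5)/6 = 18/6 = 3; σ²_B = ((5−1)/6)² = 0.444
te_C = (6 + 4·10 + 26)/6 = 72/6 = 12; σ²_C = ((26−6)/6)² = 11.111
te_D = (4 + 4·8 + 12)/6 = 48/6 = 8; σ²_D = ((12−4)/6)² = 1.778
te_E = (7 + 4·12 + 17)/6 = 72/6 = 12; σ²_E = ((17−7)/6)² = 2.778

Forward pass:
ES_A = 0; EF_A = 5
ES_B = 0; EF_B = 3
ES_C = 5; EF_C = 5+12 = 17
ES_D = 3; EF_D = 3+8 = 11
ES_E = max(EF_B=3, EF_C=17, EF_D=11) = 17; EF_E = 17+12 = 29
Expected project duration μ = 29 weeks. Critical path: A → C → E.

Variances on critical path: σ²_A=1.778, σ²_C=11.111, σ²_E=2.778.
Largest is σ²_C = 11.111.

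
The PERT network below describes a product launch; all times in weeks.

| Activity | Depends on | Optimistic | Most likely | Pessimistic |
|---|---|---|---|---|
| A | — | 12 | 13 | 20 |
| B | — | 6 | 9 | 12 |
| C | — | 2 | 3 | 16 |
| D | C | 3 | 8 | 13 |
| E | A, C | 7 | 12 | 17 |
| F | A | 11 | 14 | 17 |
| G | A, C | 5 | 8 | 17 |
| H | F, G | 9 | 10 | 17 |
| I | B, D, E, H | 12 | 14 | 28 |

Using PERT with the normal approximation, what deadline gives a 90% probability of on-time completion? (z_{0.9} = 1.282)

59.4 weeks

te_A = (12 + 4·13 + 20)/6 = 84/6 = 14; σ²_A = ((20−12)/6)² = 1.778
te_B = (6 + 4·9 + 12)/6 = 54/6 = 9; σ²_B = ((12−6)/6)² = 1.000
te_C = (2 + 4·3 + 16)/6 = 30/6 = 5; σ²_C = ((16−2)/6)² = 5.444
te_D = (3 + 4·8 + 13)/6 = 48/6 = 8; σ²_D = ((13−3)/6)² = 2.778
te_E = (7 + 4·12 + 17)/6 = 72/6 = 12; σ²_E = ((17−7)/6)² = 2.778
te_F = (11 + 4·14 + 17)/6 = 84/6 = 14; σ²_F = ((17−11)/6)² = 1.000
te_G = (5 + 4·8 + 17)/6 = 54/6 = 9; σ²_G = ((17−5)/6)² = 4.000
te_H = (9 + 4·10 + 17)/6 = 66/6 = 11; σ²_H = ((17−9)/6)² = 1.778
te_I = (12 + 4·14 + 28)/6 = 96/6 = 16; σ²_I = ((28−12)/6)² = 7.111

Forward pass:
ES_A = 0; EF_A = 14
ES_B = 0; EF_B = 9
ES_C = 0; EF_C = 5
ES_D = 5; EF_D = 5+8 = 13
ES_E = max(EF_A=14, EF_C=5) = 14; EF_E = 14+12 = 26
ES_F = 14; EF_F = 14+14 = 28
ES_G = max(EF_A=14, EF_C=5) = 14; EF_G = 14+9 = 23
ES_H = max(EF_F=28, EF_G=23) = 28; EF_H = 28+11 = 39
ES_I = max(EF_B=9, EF_D=13, EF_E=26, EF_H=39) = 39; EF_I = 39+16 = 55
Expected project duration μ = 55 weeks. Critical path: A → F → H → I.

Variance along critical path = 1.778 + 1.000 + 1.778 + 7.111 = 11.667; σ = 3.416 weeks.
D = μ + z·σ = 55 + 1.282·3.416 = 59.4 weeks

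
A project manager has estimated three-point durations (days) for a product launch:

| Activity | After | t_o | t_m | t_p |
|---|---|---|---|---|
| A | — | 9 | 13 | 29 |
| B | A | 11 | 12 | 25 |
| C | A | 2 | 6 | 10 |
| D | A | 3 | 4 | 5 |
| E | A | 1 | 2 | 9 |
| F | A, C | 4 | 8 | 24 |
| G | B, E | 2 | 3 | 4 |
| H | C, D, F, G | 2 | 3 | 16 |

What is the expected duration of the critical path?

37 days

te_A = (9 + 4·13 + 29)/6 = 90/6 = 15
te_B = (11 + 4·12 + 25)/6 = 84/6 = 14
te_C = (2 + 4·6 + 10)/6 = 36/6 = 6
te_D = (3 + 4·4 + 5)/6 = 24/6 = 4
te_E = (1 + 4·2 + 9)/6 = 18/6 = 3
te_F = (4 + 4·8 + 24)/6 = 60/6 = 10
te_G = (2 + 4·3 + 4)/6 = 18/6 = 3
te_H = (2 + 4·3 + 16)/6 = 30/6 = 5

Forward pass:
ES_A = 0; EF_A = 15
ES_B = 15; EF_B = 15+14 = 29
ES_C = 15; EF_C = 15+6 = 21
ES_D = 15; EF_D = 15+4 = 19
ES_E = 15; EF_E = 15+3 = 18
ES_F = max(EF_A=15, EF_C=21) = 21; EF_F = 21+10 = 31
ES_G = max(EF_B=29, EF_E=18) = 29; EF_G = 29+3 = 32
ES_H = max(EF_C=21, EF_D=19, EF_F=31, EF_G=32) = 32; EF_H = 32+5 = 37
Expected project duration μ = 37 days. Critical path: A → B → G → H.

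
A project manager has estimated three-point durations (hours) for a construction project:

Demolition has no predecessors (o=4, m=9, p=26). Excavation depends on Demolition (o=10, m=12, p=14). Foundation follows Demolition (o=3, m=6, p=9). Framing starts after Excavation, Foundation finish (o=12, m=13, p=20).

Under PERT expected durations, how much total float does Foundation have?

te_Demolition = (4 + 4·9 + 26)/6 = 66/6 = 11
te_Excavation = (10 + 4·12 + 14)/6 = 72/6 = 12
te_Foundation = (3 + 4·6 + 9)/6 = 36/6 = 6
te_Framing = (12 + 4·13 + 20)/6 = 84/6 = 14

Forward pass:
ES_Demolition = 0; EF_Demolition = 11
ES_Excavation = 11; EF_Excavation = 11+12 = 23
ES_Foundation = 11; EF_Foundation = 11+6 = 17
ES_Framing = max(EF_Excavation=23, EF_Foundation=17) = 23; EF_Framing = 23+14 = 37
Expected project duration μ = 37 hours. Critical path: Demolition → Excavation → Framing.

Backward pass:
LF_Framing = 37; LS_Framing = 37−14 = 23
LF_Foundation = LS_Framing = 23; LS_Foundation = 23−6 = 17
LF_Excavation = LS_Framing = 23; LS_Excavation = 23−12 = 11
LF_Demolition = min(LS_Excavation=11, LS_Foundation=17) = 11; LS_Demolition = 11−11 = 0
Slack_Foundation = LS_Foundation − ES_Foundation = 17 − 11 = 6

6 hours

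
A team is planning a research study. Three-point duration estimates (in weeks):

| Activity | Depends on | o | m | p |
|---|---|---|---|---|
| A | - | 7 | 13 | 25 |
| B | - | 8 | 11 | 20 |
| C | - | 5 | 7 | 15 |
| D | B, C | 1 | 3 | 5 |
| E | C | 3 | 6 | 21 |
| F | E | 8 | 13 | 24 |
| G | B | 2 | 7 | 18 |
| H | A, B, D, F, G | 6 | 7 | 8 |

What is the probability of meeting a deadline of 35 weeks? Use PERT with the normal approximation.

te_A = (7 + 4·13 + 25)/6 = 84/6 = 14; σ²_A = ((25−7)/6)² = 9.000
te_B = (8 + 4·11 + 20)/6 = 72/6 = 12; σ²_B = ((20−8)/6)² = 4.000
te_C = (5 + 4·7 + 15)/6 = 48/6 = 8; σ²_C = ((15−5)/6)² = 2.778
te_D = (1 + 4·3 + 5)/6 = 18/6 = 3; σ²_D = ((5−1)/6)² = 0.444
te_E = (3 + 4·6 + 21)/6 = 48/6 = 8; σ²_E = ((21−3)/6)² = 9.000
te_F = (8 + 4·13 + 24)/6 = 84/6 = 14; σ²_F = ((24−8)/6)² = 7.111
te_G = (2 + 4·7 + 18)/6 = 48/6 = 8; σ²_G = ((18−2)/6)² = 7.111
te_H = (6 + 4·7 + 8)/6 = 42/6 = 7; σ²_H = ((8−6)/6)² = 0.111

Forward pass:
ES_A = 0; EF_A = 14
ES_B = 0; EF_B = 12
ES_C = 0; EF_C = 8
ES_D = max(EF_B=12, EF_C=8) = 12; EF_D = 12+3 = 15
ES_E = 8; EF_E = 8+8 = 16
ES_F = 16; EF_F = 16+14 = 30
ES_G = 12; EF_G = 12+8 = 20
ES_H = max(EF_A=14, EF_B=12, EF_D=15, EF_F=30, EF_G=20) = 30; EF_H = 30+7 = 37
Expected project duration μ = 37 weeks. Critical path: C → E → F → H.

Variance along critical path = 2.778 + 9.000 + 7.111 + 0.111 = 19.000; σ = √19.000 = 4.359 weeks.
Z = (35 − 37) / 4.359 = -0.459
P(T ≤ 35) = Φ(-0.459) ≈ 0.323

0.323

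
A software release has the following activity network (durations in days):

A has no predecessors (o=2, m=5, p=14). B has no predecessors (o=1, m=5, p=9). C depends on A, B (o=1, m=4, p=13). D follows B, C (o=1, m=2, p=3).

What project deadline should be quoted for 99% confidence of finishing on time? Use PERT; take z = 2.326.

19.6 days

te_A = (2 + 4·5 + 14)/6 = 36/6 = 6; σ²_A = ((14−2)/6)² = 4.000
te_B = (1 + 4·5 + 9)/6 = 30/6 = 5; σ²_B = ((9−1)/6)² = 1.778
te_C = (1 + 4·4 + 13)/6 = 30/6 = 5; σ²_C = ((13−1)/6)² = 4.000
te_D = (1 + 4·2 + 3)/6 = 12/6 = 2; σ²_D = ((3−1)/6)² = 0.111

Forward pass:
ES_A = 0; EF_A = 6
ES_B = 0; EF_B = 5
ES_C = max(EF_A=6, EF_B=5) = 6; EF_C = 6+5 = 11
ES_D = max(EF_B=5, EF_C=11) = 11; EF_D = 11+2 = 13
Expected project duration μ = 13 days. Critical path: A → C → D.

Variance along critical path = 4.000 + 4.000 + 0.111 = 8.111; σ = 2.848 days.
D = μ + z·σ = 13 + 2.326·2.848 = 19.6 days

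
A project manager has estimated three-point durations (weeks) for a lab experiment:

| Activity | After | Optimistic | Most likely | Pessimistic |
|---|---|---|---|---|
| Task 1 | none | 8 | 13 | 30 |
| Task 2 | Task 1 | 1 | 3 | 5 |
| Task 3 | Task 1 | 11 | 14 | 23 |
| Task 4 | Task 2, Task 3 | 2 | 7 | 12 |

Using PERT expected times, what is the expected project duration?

te_Task 1 = (8 + 4·13 + 30)/6 = 90/6 = 15
te_Task 2 = (1 + 4·3 + 5)/6 = 18/6 = 3
te_Task 3 = (11 + 4·14 + 23)/6 = 90/6 = 15
te_Task 4 = (2 + 4·7 + 12)/6 = 42/6 = 7

Forward pass:
ES_Task 1 = 0; EF_Task 1 = 15
ES_Task 2 = 15; EF_Task 2 = 15+3 = 18
ES_Task 3 = 15; EF_Task 3 = 15+15 = 30
ES_Task 4 = max(EF_Task 2=18, EF_Task 3=30) = 30; EF_Task 4 = 30+7 = 37
Expected project duration μ = 37 weeks. Critical path: Task 1 → Task 3 → Task 4.

37 weeks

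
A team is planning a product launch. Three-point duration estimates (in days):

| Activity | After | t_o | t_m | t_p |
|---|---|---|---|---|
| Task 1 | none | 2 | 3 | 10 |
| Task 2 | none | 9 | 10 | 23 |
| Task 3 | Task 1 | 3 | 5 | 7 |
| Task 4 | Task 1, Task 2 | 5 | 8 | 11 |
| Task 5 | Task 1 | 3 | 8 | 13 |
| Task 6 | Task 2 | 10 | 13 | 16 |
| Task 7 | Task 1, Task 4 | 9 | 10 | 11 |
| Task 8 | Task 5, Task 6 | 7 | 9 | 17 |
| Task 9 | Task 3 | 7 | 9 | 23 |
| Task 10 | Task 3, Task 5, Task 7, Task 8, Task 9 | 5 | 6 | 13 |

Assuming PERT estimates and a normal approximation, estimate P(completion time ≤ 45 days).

0.817

te_Task 1 = (2 + 4·3 + 10)/6 = 24/6 = 4; σ²_Task 1 = ((10−2)/6)² = 1.778
te_Task 2 = (9 + 4·10 + 23)/6 = 72/6 = 12; σ²_Task 2 = ((23−9)/6)² = 5.444
te_Task 3 = (3 + 4·5 + 7)/6 = 30/6 = 5; σ²_Task 3 = ((7−3)/6)² = 0.444
te_Task 4 = (5 + 4·8 + 11)/6 = 48/6 = 8; σ²_Task 4 = ((11−5)/6)² = 1.000
te_Task 5 = (3 + 4·8 + 13)/6 = 48/6 = 8; σ²_Task 5 = ((13−3)/6)² = 2.778
te_Task 6 = (10 + 4·13 + 16)/6 = 78/6 = 13; σ²_Task 6 = ((16−10)/6)² = 1.000
te_Task 7 = (9 + 4·10 + 11)/6 = 60/6 = 10; σ²_Task 7 = ((11−9)/6)² = 0.111
te_Task 8 = (7 + 4·9 + 17)/6 = 60/6 = 10; σ²_Task 8 = ((17−7)/6)² = 2.778
te_Task 9 = (7 + 4·9 + 23)/6 = 66/6 = 11; σ²_Task 9 = ((23−7)/6)² = 7.111
te_Task 10 = (5 + 4·6 + 13)/6 = 42/6 = 7; σ²_Task 10 = ((13−5)/6)² = 1.778

Forward pass:
ES_Task 1 = 0; EF_Task 1 = 4
ES_Task 2 = 0; EF_Task 2 = 12
ES_Task 3 = 4; EF_Task 3 = 4+5 = 9
ES_Task 4 = max(EF_Task 1=4, EF_Task 2=12) = 12; EF_Task 4 = 12+8 = 20
ES_Task 5 = 4; EF_Task 5 = 4+8 = 12
ES_Task 6 = 12; EF_Task 6 = 12+13 = 25
ES_Task 7 = max(EF_Task 1=4, EF_Task 4=20) = 20; EF_Task 7 = 20+10 = 30
ES_Task 8 = max(EF_Task 5=12, EF_Task 6=25) = 25; EF_Task 8 = 25+10 = 35
ES_Task 9 = 9; EF_Task 9 = 9+11 = 20
ES_Task 10 = max(EF_Task 3=9, EF_Task 5=12, EF_Task 7=30, EF_Task 8=35, EF_Task 9=20) = 35; EF_Task 10 = 35+7 = 42
Expected project duration μ = 42 days. Critical path: Task 2 → Task 6 → Task 8 → Task 10.

Variance along critical path = 5.444 + 1.000 + 2.778 + 1.778 = 11.000; σ = √11.000 = 3.317 days.
Z = (45 − 42) / 3.317 = 0.905
P(T ≤ 45) = Φ(0.905) ≈ 0.817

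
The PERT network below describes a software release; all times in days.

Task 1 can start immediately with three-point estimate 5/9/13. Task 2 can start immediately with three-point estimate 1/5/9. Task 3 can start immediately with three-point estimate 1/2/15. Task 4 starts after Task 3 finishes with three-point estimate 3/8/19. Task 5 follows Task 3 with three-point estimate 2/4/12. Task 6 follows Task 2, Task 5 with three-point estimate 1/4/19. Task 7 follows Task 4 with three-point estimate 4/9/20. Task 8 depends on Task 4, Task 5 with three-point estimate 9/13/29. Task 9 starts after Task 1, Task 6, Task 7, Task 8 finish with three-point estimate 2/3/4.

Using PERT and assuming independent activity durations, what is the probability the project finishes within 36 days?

te_Task 1 = (5 + 4·9 + 13)/6 = 54/6 = 9; σ²_Task 1 = ((13−5)/6)² = 1.778
te_Task 2 = (1 + 4·5 + 9)/6 = 30/6 = 5; σ²_Task 2 = ((9−1)/6)² = 1.778
te_Task 3 = (1 + 4·2 + 15)/6 = 24/6 = 4; σ²_Task 3 = ((15−1)/6)² = 5.444
te_Task 4 = (3 + 4·8 + 19)/6 = 54/6 = 9; σ²_Task 4 = ((19−3)/6)² = 7.111
te_Task 5 = (2 + 4·4 + 12)/6 = 30/6 = 5; σ²_Task 5 = ((12−2)/6)² = 2.778
te_Task 6 = (1 + 4·4 + 19)/6 = 36/6 = 6; σ²_Task 6 = ((19−1)/6)² = 9.000
te_Task 7 = (4 + 4·9 + 20)/6 = 60/6 = 10; σ²_Task 7 = ((20−4)/6)² = 7.111
te_Task 8 = (9 + 4·13 + 29)/6 = 90/6 = 15; σ²_Task 8 = ((29−9)/6)² = 11.111
te_Task 9 = (2 + 4·3 + 4)/6 = 18/6 = 3; σ²_Task 9 = ((4−2)/6)² = 0.111

Forward pass:
ES_Task 1 = 0; EF_Task 1 = 9
ES_Task 2 = 0; EF_Task 2 = 5
ES_Task 3 = 0; EF_Task 3 = 4
ES_Task 4 = 4; EF_Task 4 = 4+9 = 13
ES_Task 5 = 4; EF_Task 5 = 4+5 = 9
ES_Task 6 = max(EF_Task 2=5, EF_Task 5=9) = 9; EF_Task 6 = 9+6 = 15
ES_Task 7 = 13; EF_Task 7 = 13+10 = 23
ES_Task 8 = max(EF_Task 4=13, EF_Task 5=9) = 13; EF_Task 8 = 13+15 = 28
ES_Task 9 = max(EF_Task 1=9, EF_Task 6=15, EF_Task 7=23, EF_Task 8=28) = 28; EF_Task 9 = 28+3 = 31
Expected project duration μ = 31 days. Critical path: Task 3 → Task 4 → Task 8 → Task 9.

Variance along critical path = 5.444 + 7.111 + 11.111 + 0.111 = 23.778; σ = √23.778 = 4.876 days.
Z = (36 − 31) / 4.876 = 1.025
P(T ≤ 36) = Φ(1.025) ≈ 0.847

0.847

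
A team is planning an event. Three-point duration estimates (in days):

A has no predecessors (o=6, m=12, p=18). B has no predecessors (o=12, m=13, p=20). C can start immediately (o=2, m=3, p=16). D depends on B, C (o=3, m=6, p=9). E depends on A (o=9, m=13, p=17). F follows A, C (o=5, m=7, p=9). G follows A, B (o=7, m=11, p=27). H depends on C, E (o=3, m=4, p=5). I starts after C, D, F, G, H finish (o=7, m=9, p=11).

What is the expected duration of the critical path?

38 days

te_A = (6 + 4·12 + 18)/6 = 72/6 = 12
te_B = (12 + 4·13 + 20)/6 = 84/6 = 14
te_C = (2 + 4·3 + 16)/6 = 30/6 = 5
te_D = (3 + 4·6 + 9)/6 = 36/6 = 6
te_E = (9 + 4·13 + 17)/6 = 78/6 = 13
te_F = (5 + 4·7 + 9)/6 = 42/6 = 7
te_G = (7 + 4·11 + 27)/6 = 78/6 = 13
te_H = (3 + 4·4 + 5)/6 = 24/6 = 4
te_I = (7 + 4·9 + 11)/6 = 54/6 = 9

Forward pass:
ES_A = 0; EF_A = 12
ES_B = 0; EF_B = 14
ES_C = 0; EF_C = 5
ES_D = max(EF_B=14, EF_C=5) = 14; EF_D = 14+6 = 20
ES_E = 12; EF_E = 12+13 = 25
ES_F = max(EF_A=12, EF_C=5) = 12; EF_F = 12+7 = 19
ES_G = max(EF_A=12, EF_B=14) = 14; EF_G = 14+13 = 27
ES_H = max(EF_C=5, EF_E=25) = 25; EF_H = 25+4 = 29
ES_I = max(EF_C=5, EF_D=20, EF_F=19, EF_G=27, EF_H=29) = 29; EF_I = 29+9 = 38
Expected project duration μ = 38 days. Critical path: A → E → H → I.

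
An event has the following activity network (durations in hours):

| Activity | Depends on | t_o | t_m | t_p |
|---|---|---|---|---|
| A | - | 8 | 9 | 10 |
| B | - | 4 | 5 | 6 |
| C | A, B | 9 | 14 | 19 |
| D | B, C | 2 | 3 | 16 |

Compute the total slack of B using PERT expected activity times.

4 hours

te_A = (8 + 4·9 + 10)/6 = 54/6 = 9
te_B = (4 + 4·5 + 6)/6 = 30/6 = 5
te_C = (9 + 4·14 + 19)/6 = 84/6 = 14
te_D = (2 + 4·3 + 16)/6 = 30/6 = 5

Forward pass:
ES_A = 0; EF_A = 9
ES_B = 0; EF_B = 5
ES_C = max(EF_A=9, EF_B=5) = 9; EF_C = 9+14 = 23
ES_D = max(EF_B=5, EF_C=23) = 23; EF_D = 23+5 = 28
Expected project duration μ = 28 hours. Critical path: A → C → D.

Backward pass:
LF_D = 28; LS_D = 28−5 = 23
LF_C = LS_D = 23; LS_C = 23−14 = 9
LF_B = min(LS_C=9, LS_D=23) = 9; LS_B = 9−5 = 4
LF_A = LS_C = 9; LS_A = 9−9 = 0
Slack_B = LS_B − ES_B = 4 − 0 = 4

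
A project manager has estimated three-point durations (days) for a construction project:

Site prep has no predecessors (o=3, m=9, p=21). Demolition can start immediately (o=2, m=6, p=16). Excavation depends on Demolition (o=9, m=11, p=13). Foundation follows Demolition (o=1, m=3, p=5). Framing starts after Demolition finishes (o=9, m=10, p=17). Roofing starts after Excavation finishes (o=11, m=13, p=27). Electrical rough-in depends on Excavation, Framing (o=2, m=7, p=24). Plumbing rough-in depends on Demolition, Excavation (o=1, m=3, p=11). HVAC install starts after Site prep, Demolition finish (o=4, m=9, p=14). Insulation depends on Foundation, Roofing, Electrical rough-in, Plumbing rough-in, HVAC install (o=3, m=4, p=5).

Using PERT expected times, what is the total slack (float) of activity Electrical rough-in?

te_Site prep = (3 + 4·9 + 21)/6 = 60/6 = 10
te_Demolition = (2 + 4·6 + 16)/6 = 42/6 = 7
te_Excavation = (9 + 4·11 + 13)/6 = 66/6 = 11
te_Foundation = (1 + 4·3 + 5)/6 = 18/6 = 3
te_Framing = (9 + 4·10 + 17)/6 = 66/6 = 11
te_Roofing = (11 + 4·13 + 27)/6 = 90/6 = 15
te_Electrical rough-in = (2 + 4·7 + 24)/6 = 54/6 = 9
te_Plumbing rough-in = (1 + 4·3 + 11)/6 = 24/6 = 4
te_HVAC install = (4 + 4·9 + 14)/6 = 54/6 = 9
te_Insulation = (3 + 4·4 + 5)/6 = 24/6 = 4

Forward pass:
ES_Site prep = 0; EF_Site prep = 10
ES_Demolition = 0; EF_Demolition = 7
ES_Excavation = 7; EF_Excavation = 7+11 = 18
ES_Foundation = 7; EF_Foundation = 7+3 = 10
ES_Framing = 7; EF_Framing = 7+11 = 18
ES_Roofing = 18; EF_Roofing = 18+15 = 33
ES_Electrical rough-in = max(EF_Excavation=18, EF_Framing=18) = 18; EF_Electrical rough-in = 18+9 = 27
ES_Plumbing rough-in = max(EF_Demolition=7, EF_Excavation=18) = 18; EF_Plumbing rough-in = 18+4 = 22
ES_HVAC install = max(EF_Site prep=10, EF_Demolition=7) = 10; EF_HVAC install = 10+9 = 19
ES_Insulation = max(EF_Foundation=10, EF_Roofing=33, EF_Electrical rough-in=27, EF_Plumbing rough-in=22, EF_HVAC install=19) = 33; EF_Insulation = 33+4 = 37
Expected project duration μ = 37 days. Critical path: Demolition → Excavation → Roofing → Insulation.

Backward pass:
LF_Insulation = 37; LS_Insulation = 37−4 = 33
LF_HVAC install = LS_Insulation = 33; LS_HVAC install = 33−9 = 24
LF_Plumbing rough-in = LS_Insulation = 33; LS_Plumbing rough-in = 33−4 = 29
LF_Electrical rough-in = LS_Insulation = 33; LS_Electrical rough-in = 33−9 = 24
LF_Roofing = LS_Insulation = 33; LS_Roofing = 33−15 = 18
LF_Framing = LS_Electrical rough-in = 24; LS_Framing = 24−11 = 13
LF_Foundation = LS_Insulation = 33; LS_Foundation = 33−3 = 30
LF_Excavation = min(LS_Roofing=18, LS_Electrical rough-in=24, LS_Plumbing rough-in=29) = 18; LS_Excavation = 18−11 = 7
LF_Demolition = min(LS_Excavation=7, LS_Foundation=30, LS_Framing=13, LS_Plumbing rough-in=29, LS_HVAC install=24) = 7; LS_Demolition = 7−7 = 0
LF_Site prep = LS_HVAC install = 24; LS_Site prep = 24−10 = 14
Slack_Electrical rough-in = LS_Electrical rough-in − ES_Electrical rough-in = 24 − 18 = 6

6 days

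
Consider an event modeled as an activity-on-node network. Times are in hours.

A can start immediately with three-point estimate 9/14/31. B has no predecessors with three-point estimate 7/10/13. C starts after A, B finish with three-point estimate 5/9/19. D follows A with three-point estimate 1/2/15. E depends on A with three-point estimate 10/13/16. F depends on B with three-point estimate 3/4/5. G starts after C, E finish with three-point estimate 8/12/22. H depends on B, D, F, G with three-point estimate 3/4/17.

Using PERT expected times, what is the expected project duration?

te_A = (9 + 4·14 + 31)/6 = 96/6 = 16
te_B = (7 + 4·10 + 13)/6 = 60/6 = 10
te_C = (5 + 4·9 + 19)/6 = 60/6 = 10
te_D = (1 + 4·2 + 15)/6 = 24/6 = 4
te_E = (10 + 4·13 + 16)/6 = 78/6 = 13
te_F = (3 + 4·4 + 5)/6 = 24/6 = 4
te_G = (8 + 4·12 + 22)/6 = 78/6 = 13
te_H = (3 + 4·4 + 17)/6 = 36/6 = 6

Forward pass:
ES_A = 0; EF_A = 16
ES_B = 0; EF_B = 10
ES_C = max(EF_A=16, EF_B=10) = 16; EF_C = 16+10 = 26
ES_D = 16; EF_D = 16+4 = 20
ES_E = 16; EF_E = 16+13 = 29
ES_F = 10; EF_F = 10+4 = 14
ES_G = max(EF_C=26, EF_E=29) = 29; EF_G = 29+13 = 42
ES_H = max(EF_B=10, EF_D=20, EF_F=14, EF_G=42) = 42; EF_H = 42+6 = 48
Expected project duration μ = 48 hours. Critical path: A → E → G → H.

48 hours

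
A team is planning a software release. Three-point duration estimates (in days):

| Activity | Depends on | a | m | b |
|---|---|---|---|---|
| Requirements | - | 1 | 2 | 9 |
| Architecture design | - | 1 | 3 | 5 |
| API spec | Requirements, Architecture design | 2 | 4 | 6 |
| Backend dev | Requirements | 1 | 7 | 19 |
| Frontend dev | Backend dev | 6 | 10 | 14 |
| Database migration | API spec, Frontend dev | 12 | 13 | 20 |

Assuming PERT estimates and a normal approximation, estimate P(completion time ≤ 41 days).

te_Requirements = (1 + 4·2 + 9)/6 = 18/6 = 3; σ²_Requirements = ((9−1)/6)² = 1.778
te_Architecture design = (1 + 4·3 + 5)/6 = 18/6 = 3; σ²_Architecture design = ((5−1)/6)² = 0.444
te_API spec = (2 + 4·4 + 6)/6 = 24/6 = 4; σ²_API spec = ((6−2)/6)² = 0.444
te_Backend dev = (1 + 4·7 + 19)/6 = 48/6 = 8; σ²_Backend dev = ((19−1)/6)² = 9.000
te_Frontend dev = (6 + 4·10 + 14)/6 = 60/6 = 10; σ²_Frontend dev = ((14−6)/6)² = 1.778
te_Database migration = (12 + 4·13 + 20)/6 = 84/6 = 14; σ²_Database migration = ((20−12)/6)² = 1.778

Forward pass:
ES_Requirements = 0; EF_Requirements = 3
ES_Architecture design = 0; EF_Architecture design = 3
ES_API spec = max(EF_Requirements=3, EF_Architecture design=3) = 3; EF_API spec = 3+4 = 7
ES_Backend dev = 3; EF_Backend dev = 3+8 = 11
ES_Frontend dev = 11; EF_Frontend dev = 11+10 = 21
ES_Database migration = max(EF_API spec=7, EF_Frontend dev=21) = 21; EF_Database migration = 21+14 = 35
Expected project duration μ = 35 days. Critical path: Requirements → Backend dev → Frontend dev → Database migration.

Variance along critical path = 1.778 + 9.000 + 1.778 + 1.778 = 14.333; σ = √14.333 = 3.786 days.
Z = (41 − 35) / 3.786 = 1.585
P(T ≤ 41) = Φ(1.585) ≈ 0.943

0.943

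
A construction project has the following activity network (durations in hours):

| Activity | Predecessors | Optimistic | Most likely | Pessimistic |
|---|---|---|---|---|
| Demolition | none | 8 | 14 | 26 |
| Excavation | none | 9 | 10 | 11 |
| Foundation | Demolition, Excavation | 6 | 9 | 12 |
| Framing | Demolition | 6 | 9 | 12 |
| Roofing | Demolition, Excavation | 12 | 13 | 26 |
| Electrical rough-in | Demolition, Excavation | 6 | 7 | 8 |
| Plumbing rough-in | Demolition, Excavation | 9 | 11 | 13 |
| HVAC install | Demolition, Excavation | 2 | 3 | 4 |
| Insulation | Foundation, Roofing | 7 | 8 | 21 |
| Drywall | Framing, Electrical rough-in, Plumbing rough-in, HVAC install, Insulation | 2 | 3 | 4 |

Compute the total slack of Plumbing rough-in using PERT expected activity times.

14 hours

te_Demolition = (8 + 4·14 + 26)/6 = 90/6 = 15
te_Excavation = (9 + 4·10 + 11)/6 = 60/6 = 10
te_Foundation = (6 + 4·9 + 12)/6 = 54/6 = 9
te_Framing = (6 + 4·9 + 12)/6 = 54/6 = 9
te_Roofing = (12 + 4·13 + 26)/6 = 90/6 = 15
te_Electrical rough-in = (6 + 4·7 + 8)/6 = 42/6 = 7
te_Plumbing rough-in = (9 + 4·11 + 13)/6 = 66/6 = 11
te_HVAC install = (2 + 4·3 + 4)/6 = 18/6 = 3
te_Insulation = (7 + 4·8 + 21)/6 = 60/6 = 10
te_Drywall = (2 + 4·3 + 4)/6 = 18/6 = 3

Forward pass:
ES_Demolition = 0; EF_Demolition = 15
ES_Excavation = 0; EF_Excavation = 10
ES_Foundation = max(EF_Demolition=15, EF_Excavation=10) = 15; EF_Foundation = 15+9 = 24
ES_Framing = 15; EF_Framing = 15+9 = 24
ES_Roofing = max(EF_Demolition=15, EF_Excavation=10) = 15; EF_Roofing = 15+15 = 30
ES_Electrical rough-in = max(EF_Demolition=15, EF_Excavation=10) = 15; EF_Electrical rough-in = 15+7 = 22
ES_Plumbing rough-in = max(EF_Demolition=15, EF_Excavation=10) = 15; EF_Plumbing rough-in = 15+11 = 26
ES_HVAC install = max(EF_Demolition=15, EF_Excavation=10) = 15; EF_HVAC install = 15+3 = 18
ES_Insulation = max(EF_Foundation=24, EF_Roofing=30) = 30; EF_Insulation = 30+10 = 40
ES_Drywall = max(EF_Framing=24, EF_Electrical rough-in=22, EF_Plumbing rough-in=26, EF_HVAC install=18, EF_Insulation=40) = 40; EF_Drywall = 40+3 = 43
Expected project duration μ = 43 hours. Critical path: Demolition → Roofing → Insulation → Drywall.

Backward pass:
LF_Drywall = 43; LS_Drywall = 43−3 = 40
LF_Insulation = LS_Drywall = 40; LS_Insulation = 40−10 = 30
LF_HVAC install = LS_Drywall = 40; LS_HVAC install = 40−3 = 37
LF_Plumbing rough-in = LS_Drywall = 40; LS_Plumbing rough-in = 40−11 = 29
LF_Electrical rough-in = LS_Drywall = 40; LS_Electrical rough-in = 40−7 = 33
LF_Roofing = LS_Insulation = 30; LS_Roofing = 30−15 = 15
LF_Framing = LS_Drywall = 40; LS_Framing = 40−9 = 31
LF_Foundation = LS_Insulation = 30; LS_Foundation = 30−9 = 21
LF_Excavation = min(LS_Foundation=21, LS_Roofing=15, LS_Electrical rough-in=33, LS_Plumbing rough-in=29, LS_HVAC install=37) = 15; LS_Excavation = 15−10 = 5
LF_Demolition = min(LS_Foundation=21, LS_Framing=31, LS_Roofing=15, LS_Electrical rough-in=33, LS_Plumbing rough-in=29, LS_HVAC install=37) = 15; LS_Demolition = 15−15 = 0
Slack_Plumbing rough-in = LS_Plumbing rough-in − ES_Plumbing rough-in = 29 − 15 = 14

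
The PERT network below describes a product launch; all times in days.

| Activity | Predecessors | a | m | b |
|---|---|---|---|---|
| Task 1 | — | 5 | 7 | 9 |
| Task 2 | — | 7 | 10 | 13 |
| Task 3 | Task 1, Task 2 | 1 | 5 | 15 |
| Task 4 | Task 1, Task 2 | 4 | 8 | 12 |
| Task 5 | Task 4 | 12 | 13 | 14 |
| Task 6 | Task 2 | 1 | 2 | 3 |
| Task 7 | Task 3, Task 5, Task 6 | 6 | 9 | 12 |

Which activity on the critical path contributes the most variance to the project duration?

Task 4

te_Task 1 = (5 + 4·7 + 9)/6 = 42/6 = 7; σ²_Task 1 = ((9−5)/6)² = 0.444
te_Task 2 = (7 + 4·10 + 13)/6 = 60/6 = 10; σ²_Task 2 = ((13−7)/6)² = 1.000
te_Task 3 = (1 + 4·5 + 15)/6 = 36/6 = 6; σ²_Task 3 = ((15−1)/6)² = 5.444
te_Task 4 = (4 + 4·8 + 12)/6 = 48/6 = 8; σ²_Task 4 = ((12−4)/6)² = 1.778
te_Task 5 = (12 + 4·13 + 14)/6 = 78/6 = 13; σ²_Task 5 = ((14−12)/6)² = 0.111
te_Task 6 = (1 + 4·2 + 3)/6 = 12/6 = 2; σ²_Task 6 = ((3−1)/6)² = 0.111
te_Task 7 = (6 + 4·9 + 12)/6 = 54/6 = 9; σ²_Task 7 = ((12−6)/6)² = 1.000

Forward pass:
ES_Task 1 = 0; EF_Task 1 = 7
ES_Task 2 = 0; EF_Task 2 = 10
ES_Task 3 = max(EF_Task 1=7, EF_Task 2=10) = 10; EF_Task 3 = 10+6 = 16
ES_Task 4 = max(EF_Task 1=7, EF_Task 2=10) = 10; EF_Task 4 = 10+8 = 18
ES_Task 5 = 18; EF_Task 5 = 18+13 = 31
ES_Task 6 = 10; EF_Task 6 = 10+2 = 12
ES_Task 7 = max(EF_Task 3=16, EF_Task 5=31, EF_Task 6=12) = 31; EF_Task 7 = 31+9 = 40
Expected project duration μ = 40 days. Critical path: Task 2 → Task 4 → Task 5 → Task 7.

Variances on critical path: σ²_Task 2=1.000, σ²_Task 4=1.778, σ²_Task 5=0.111, σ²_Task 7=1.000.
Largest is σ²_Task 4 = 1.778.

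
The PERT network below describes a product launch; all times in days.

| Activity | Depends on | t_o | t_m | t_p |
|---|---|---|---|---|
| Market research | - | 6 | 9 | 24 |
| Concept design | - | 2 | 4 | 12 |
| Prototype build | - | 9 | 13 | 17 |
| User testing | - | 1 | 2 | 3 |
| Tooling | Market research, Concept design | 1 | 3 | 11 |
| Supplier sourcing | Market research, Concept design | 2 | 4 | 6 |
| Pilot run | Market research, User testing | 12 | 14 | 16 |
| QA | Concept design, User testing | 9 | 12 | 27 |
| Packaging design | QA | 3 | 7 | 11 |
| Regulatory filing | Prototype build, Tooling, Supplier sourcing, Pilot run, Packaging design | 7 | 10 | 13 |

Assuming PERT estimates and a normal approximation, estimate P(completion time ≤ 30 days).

te_Market research = (6 + 4·9 + 24)/6 = 66/6 = 11; σ²_Market research = ((24−6)/6)² = 9.000
te_Concept design = (2 + 4·4 + 12)/6 = 30/6 = 5; σ²_Concept design = ((12−2)/6)² = 2.778
te_Prototype build = (9 + 4·13 + 17)/6 = 78/6 = 13; σ²_Prototype build = ((17−9)/6)² = 1.778
te_User testing = (1 + 4·2 + 3)/6 = 12/6 = 2; σ²_User testing = ((3−1)/6)² = 0.111
te_Tooling = (1 + 4·3 + 11)/6 = 24/6 = 4; σ²_Tooling = ((11−1)/6)² = 2.778
te_Supplier sourcing = (2 + 4·4 + 6)/6 = 24/6 = 4; σ²_Supplier sourcing = ((6−2)/6)² = 0.444
te_Pilot run = (12 + 4·14 + 16)/6 = 84/6 = 14; σ²_Pilot run = ((16−12)/6)² = 0.444
te_QA = (9 + 4·12 + 27)/6 = 84/6 = 14; σ²_QA = ((27−9)/6)² = 9.000
te_Packaging design = (3 + 4·7 + 11)/6 = 42/6 = 7; σ²_Packaging design = ((11−3)/6)² = 1.778
te_Regulatory filing = (7 + 4·10 + 13)/6 = 60/6 = 10; σ²_Regulatory filing = ((13−7)/6)² = 1.000

Forward pass:
ES_Market research = 0; EF_Market research = 11
ES_Concept design = 0; EF_Concept design = 5
ES_Prototype build = 0; EF_Prototype build = 13
ES_User testing = 0; EF_User testing = 2
ES_Tooling = max(EF_Market research=11, EF_Concept design=5) = 11; EF_Tooling = 11+4 = 15
ES_Supplier sourcing = max(EF_Market research=11, EF_Concept design=5) = 11; EF_Supplier sourcing = 11+4 = 15
ES_Pilot run = max(EF_Market research=11, EF_User testing=2) = 11; EF_Pilot run = 11+14 = 25
ES_QA = max(EF_Concept design=5, EF_User testing=2) = 5; EF_QA = 5+14 = 19
ES_Packaging design = 19; EF_Packaging design = 19+7 = 26
ES_Regulatory filing = max(EF_Prototype build=13, EF_Tooling=15, EF_Supplier sourcing=15, EF_Pilot run=25, EF_Packaging design=26) = 26; EF_Regulatory filing = 26+10 = 36
Expected project duration μ = 36 days. Critical path: Concept design → QA → Packaging design → Regulatory filing.

Variance along critical path = 2.778 + 9.000 + 1.778 + 1.000 = 14.556; σ = √14.556 = 3.815 days.
Z = (30 − 36) / 3.815 = -1.573
P(T ≤ 30) = Φ(-1.573) ≈ 0.058

0.058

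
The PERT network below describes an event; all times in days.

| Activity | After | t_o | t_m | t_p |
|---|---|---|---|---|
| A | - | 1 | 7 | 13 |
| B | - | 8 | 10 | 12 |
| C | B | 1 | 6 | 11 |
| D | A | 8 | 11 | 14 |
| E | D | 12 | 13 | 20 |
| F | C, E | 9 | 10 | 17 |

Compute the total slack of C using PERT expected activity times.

16 days

te_A = (1 + 4·7 + 13)/6 = 42/6 = 7
te_B = (8 + 4·10 + 12)/6 = 60/6 = 10
te_C = (1 + 4·6 + 11)/6 = 36/6 = 6
te_D = (8 + 4·11 + 14)/6 = 66/6 = 11
te_E = (12 + 4·13 + 20)/6 = 84/6 = 14
te_F = (9 + 4·10 + 17)/6 = 66/6 = 11

Forward pass:
ES_A = 0; EF_A = 7
ES_B = 0; EF_B = 10
ES_C = 10; EF_C = 10+6 = 16
ES_D = 7; EF_D = 7+11 = 18
ES_E = 18; EF_E = 18+14 = 32
ES_F = max(EF_C=16, EF_E=32) = 32; EF_F = 32+11 = 43
Expected project duration μ = 43 days. Critical path: A → D → E → F.

Backward pass:
LF_F = 43; LS_F = 43−11 = 32
LF_E = LS_F = 32; LS_E = 32−14 = 18
LF_D = LS_E = 18; LS_D = 18−11 = 7
LF_C = LS_F = 32; LS_C = 32−6 = 26
LF_B = LS_C = 26; LS_B = 26−10 = 16
LF_A = LS_D = 7; LS_A = 7−7 = 0
Slack_C = LS_C − ES_C = 26 − 10 = 16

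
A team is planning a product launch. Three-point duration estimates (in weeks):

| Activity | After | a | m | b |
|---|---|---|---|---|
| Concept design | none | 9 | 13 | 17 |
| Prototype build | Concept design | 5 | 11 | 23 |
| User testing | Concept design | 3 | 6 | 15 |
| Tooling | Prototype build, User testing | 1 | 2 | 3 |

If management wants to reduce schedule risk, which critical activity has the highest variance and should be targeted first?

te_Concept design = (9 + 4·13 + 17)/6 = 78/6 = 13; σ²_Concept design = ((17−9)/6)² = 1.778
te_Prototype build = (5 + 4·11 + 23)/6 = 72/6 = 12; σ²_Prototype build = ((23−5)/6)² = 9.000
te_User testing = (3 + 4·6 + 15)/6 = 42/6 = 7; σ²_User testing = ((15−3)/6)² = 4.000
te_Tooling = (1 + 4·2 + 3)/6 = 12/6 = 2; σ²_Tooling = ((3−1)/6)² = 0.111

Forward pass:
ES_Concept design = 0; EF_Concept design = 13
ES_Prototype build = 13; EF_Prototype build = 13+12 = 25
ES_User testing = 13; EF_User testing = 13+7 = 20
ES_Tooling = max(EF_Prototype build=25, EF_User testing=20) = 25; EF_Tooling = 25+2 = 27
Expected project duration μ = 27 weeks. Critical path: Concept design → Prototype build → Tooling.

Variances on critical path: σ²_Concept design=1.778, σ²_Prototype build=9.000, σ²_Tooling=0.111.
Largest is σ²_Prototype build = 9.000.

Prototype build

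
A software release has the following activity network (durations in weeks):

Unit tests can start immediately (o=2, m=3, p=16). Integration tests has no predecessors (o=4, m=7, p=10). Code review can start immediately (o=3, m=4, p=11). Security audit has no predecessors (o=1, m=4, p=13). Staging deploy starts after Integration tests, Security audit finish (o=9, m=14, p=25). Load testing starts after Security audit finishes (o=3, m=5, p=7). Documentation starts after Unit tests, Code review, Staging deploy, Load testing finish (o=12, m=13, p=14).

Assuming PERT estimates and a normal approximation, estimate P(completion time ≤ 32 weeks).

0.148

te_Unit tests = (2 + 4·3 + 16)/6 = 30/6 = 5; σ²_Unit tests = ((16−2)/6)² = 5.444
te_Integration tests = (4 + 4·7 + 10)/6 = 42/6 = 7; σ²_Integration tests = ((10−4)/6)² = 1.000
te_Code review = (3 + 4·4 + 11)/6 = 30/6 = 5; σ²_Code review = ((11−3)/6)² = 1.778
te_Security audit = (1 + 4·4 + 13)/6 = 30/6 = 5; σ²_Security audit = ((13−1)/6)² = 4.000
te_Staging deploy = (9 + 4·14 + 25)/6 = 90/6 = 15; σ²_Staging deploy = ((25−9)/6)² = 7.111
te_Load testing = (3 + 4·5 + 7)/6 = 30/6 = 5; σ²_Load testing = ((7−3)/6)² = 0.444
te_Documentation = (12 + 4·13 + 14)/6 = 78/6 = 13; σ²_Documentation = ((14−12)/6)² = 0.111

Forward pass:
ES_Unit tests = 0; EF_Unit tests = 5
ES_Integration tests = 0; EF_Integration tests = 7
ES_Code review = 0; EF_Code review = 5
ES_Security audit = 0; EF_Security audit = 5
ES_Staging deploy = max(EF_Integration tests=7, EF_Security audit=5) = 7; EF_Staging deploy = 7+15 = 22
ES_Load testing = 5; EF_Load testing = 5+5 = 10
ES_Documentation = max(EF_Unit tests=5, EF_Code review=5, EF_Staging deploy=22, EF_Load testing=10) = 22; EF_Documentation = 22+13 = 35
Expected project duration μ = 35 weeks. Critical path: Integration tests → Staging deploy → Documentation.

Variance along critical path = 1.000 + 7.111 + 0.111 = 8.222; σ = √8.222 = 2.867 weeks.
Z = (32 − 35) / 2.867 = -1.046
P(T ≤ 32) = Φ(-1.046) ≈ 0.148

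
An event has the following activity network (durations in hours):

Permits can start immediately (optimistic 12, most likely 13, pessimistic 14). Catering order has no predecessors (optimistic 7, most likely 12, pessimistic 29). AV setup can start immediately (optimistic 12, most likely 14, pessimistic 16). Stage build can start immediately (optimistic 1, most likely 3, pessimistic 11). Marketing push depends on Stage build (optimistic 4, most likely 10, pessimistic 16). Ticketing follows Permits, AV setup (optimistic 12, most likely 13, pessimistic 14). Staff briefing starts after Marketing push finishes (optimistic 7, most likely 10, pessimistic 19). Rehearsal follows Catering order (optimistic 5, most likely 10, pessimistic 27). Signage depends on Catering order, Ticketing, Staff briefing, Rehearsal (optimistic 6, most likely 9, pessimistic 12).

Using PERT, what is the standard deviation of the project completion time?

1.25 hours

te_Permits = (12 + 4·13 + 14)/6 = 78/6 = 13; σ²_Permits = ((14−12)/6)² = 0.111
te_Catering order = (7 + 4·12 + 29)/6 = 84/6 = 14; σ²_Catering order = ((29−7)/6)² = 13.444
te_AV setup = (12 + 4·14 + 16)/6 = 84/6 = 14; σ²_AV setup = ((16−12)/6)² = 0.444
te_Stage build = (1 + 4·3 + 11)/6 = 24/6 = 4; σ²_Stage build = ((11−1)/6)² = 2.778
te_Marketing push = (4 + 4·10 + 16)/6 = 60/6 = 10; σ²_Marketing push = ((16−4)/6)² = 4.000
te_Ticketing = (12 + 4·13 + 14)/6 = 78/6 = 13; σ²_Ticketing = ((14−12)/6)² = 0.111
te_Staff briefing = (7 + 4·10 + 19)/6 = 66/6 = 11; σ²_Staff briefing = ((19−7)/6)² = 4.000
te_Rehearsal = (5 + 4·10 + 27)/6 = 72/6 = 12; σ²_Rehearsal = ((27−5)/6)² = 13.444
te_Signage = (6 + 4·9 + 12)/6 = 54/6 = 9; σ²_Signage = ((12−6)/6)² = 1.000

Forward pass:
ES_Permits = 0; EF_Permits = 13
ES_Catering order = 0; EF_Catering order = 14
ES_AV setup = 0; EF_AV setup = 14
ES_Stage build = 0; EF_Stage build = 4
ES_Marketing push = 4; EF_Marketing push = 4+10 = 14
ES_Ticketing = max(EF_Permits=13, EF_AV setup=14) = 14; EF_Ticketing = 14+13 = 27
ES_Staff briefing = 14; EF_Staff briefing = 14+11 = 25
ES_Rehearsal = 14; EF_Rehearsal = 14+12 = 26
ES_Signage = max(EF_Catering order=14, EF_Ticketing=27, EF_Staff briefing=25, EF_Rehearsal=26) = 27; EF_Signage = 27+9 = 36
Expected project duration μ = 36 hours. Critical path: AV setup → Ticketing → Signage.

Variance along critical path = 0.444 + 0.111 + 1.000 = 1.556
σ = √1.556 = 1.247 hours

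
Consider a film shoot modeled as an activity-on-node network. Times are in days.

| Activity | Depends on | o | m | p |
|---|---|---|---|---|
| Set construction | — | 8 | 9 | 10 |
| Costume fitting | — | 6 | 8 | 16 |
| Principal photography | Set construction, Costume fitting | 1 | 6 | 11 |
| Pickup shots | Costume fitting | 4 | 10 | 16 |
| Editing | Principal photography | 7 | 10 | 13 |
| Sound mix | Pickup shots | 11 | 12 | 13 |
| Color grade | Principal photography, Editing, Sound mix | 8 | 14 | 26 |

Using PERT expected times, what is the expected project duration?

te_Set construction = (8 + 4·9 + 10)/6 = 54/6 = 9
te_Costume fitting = (6 + 4·8 + 16)/6 = 54/6 = 9
te_Principal photography = (1 + 4·6 + 11)/6 = 36/6 = 6
te_Pickup shots = (4 + 4·10 + 16)/6 = 60/6 = 10
te_Editing = (7 + 4·10 + 13)/6 = 60/6 = 10
te_Sound mix = (11 + 4·12 + 13)/6 = 72/6 = 12
te_Color grade = (8 + 4·14 + 26)/6 = 90/6 = 15

Forward pass:
ES_Set construction = 0; EF_Set construction = 9
ES_Costume fitting = 0; EF_Costume fitting = 9
ES_Principal photography = max(EF_Set construction=9, EF_Costume fitting=9) = 9; EF_Principal photography = 9+6 = 15
ES_Pickup shots = 9; EF_Pickup shots = 9+10 = 19
ES_Editing = 15; EF_Editing = 15+10 = 25
ES_Sound mix = 19; EF_Sound mix = 19+12 = 31
ES_Color grade = max(EF_Principal photography=15, EF_Editing=25, EF_Sound mix=31) = 31; EF_Color grade = 31+15 = 46
Expected project duration μ = 46 days. Critical path: Costume fitting → Pickup shots → Sound mix → Color grade.

46 days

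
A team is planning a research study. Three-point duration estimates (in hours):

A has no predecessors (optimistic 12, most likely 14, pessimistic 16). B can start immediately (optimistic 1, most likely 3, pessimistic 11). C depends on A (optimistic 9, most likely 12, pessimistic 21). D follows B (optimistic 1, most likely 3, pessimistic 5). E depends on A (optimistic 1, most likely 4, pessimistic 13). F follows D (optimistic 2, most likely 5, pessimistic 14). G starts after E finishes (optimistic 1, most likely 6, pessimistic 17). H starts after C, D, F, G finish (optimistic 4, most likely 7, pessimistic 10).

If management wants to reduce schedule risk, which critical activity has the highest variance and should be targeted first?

C

te_A = (12 + 4·14 + 16)/6 = 84/6 = 14; σ²_A = ((16−12)/6)² = 0.444
te_B = (1 + 4·3 + 11)/6 = 24/6 = 4; σ²_B = ((11−1)/6)² = 2.778
te_C = (9 + 4·12 + 21)/6 = 78/6 = 13; σ²_C = ((21−9)/6)² = 4.000
te_D = (1 + 4·3 + 5)/6 = 18/6 = 3; σ²_D = ((5−1)/6)² = 0.444
te_E = (1 + 4·4 + 13)/6 = 30/6 = 5; σ²_E = ((13−1)/6)² = 4.000
te_F = (2 + 4·5 + 14)/6 = 36/6 = 6; σ²_F = ((14−2)/6)² = 4.000
te_G = (1 + 4·6 + 17)/6 = 42/6 = 7; σ²_G = ((17−1)/6)² = 7.111
te_H = (4 + 4·7 + 10)/6 = 42/6 = 7; σ²_H = ((10−4)/6)² = 1.000

Forward pass:
ES_A = 0; EF_A = 14
ES_B = 0; EF_B = 4
ES_C = 14; EF_C = 14+13 = 27
ES_D = 4; EF_D = 4+3 = 7
ES_E = 14; EF_E = 14+5 = 19
ES_F = 7; EF_F = 7+6 = 13
ES_G = 19; EF_G = 19+7 = 26
ES_H = max(EF_C=27, EF_D=7, EF_F=13, EF_G=26) = 27; EF_H = 27+7 = 34
Expected project duration μ = 34 hours. Critical path: A → C → H.

Variances on critical path: σ²_A=0.444, σ²_C=4.000, σ²_H=1.000.
Largest is σ²_C = 4.000.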